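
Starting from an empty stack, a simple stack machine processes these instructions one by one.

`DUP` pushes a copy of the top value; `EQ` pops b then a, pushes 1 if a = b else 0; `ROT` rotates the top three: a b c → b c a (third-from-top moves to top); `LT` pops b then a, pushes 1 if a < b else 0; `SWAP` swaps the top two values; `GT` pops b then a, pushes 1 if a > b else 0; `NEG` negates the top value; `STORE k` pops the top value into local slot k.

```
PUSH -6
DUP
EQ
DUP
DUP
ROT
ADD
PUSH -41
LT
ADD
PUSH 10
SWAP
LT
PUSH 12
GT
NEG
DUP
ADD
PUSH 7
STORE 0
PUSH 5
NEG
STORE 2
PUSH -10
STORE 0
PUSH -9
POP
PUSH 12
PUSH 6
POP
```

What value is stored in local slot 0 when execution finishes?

PUSH -6  : -6
DUP      : -6 -6
EQ       : 1
DUP      : 1 1
DUP      : 1 1 1
ROT      : 1 1 1
ADD      : 1 2
PUSH -41 : 1 2 -41
LT       : 1 0
ADD      : 1
PUSH 10  : 1 10
SWAP     : 10 1
LT       : 0
PUSH 12  : 0 12
GT       : 0
NEG      : 0
DUP      : 0 0
ADD      : 0
PUSH 7   : 0 7
STORE 0  : 0
PUSH 5   : 0 5
NEG      : 0 -5
STORE 2  : 0
PUSH -10 : 0 -10
STORE 0  : 0
PUSH -9  : 0 -9
POP      : 0
PUSH 12  : 0 12
PUSH 6   : 0 12 6
POP      : 0 12

-10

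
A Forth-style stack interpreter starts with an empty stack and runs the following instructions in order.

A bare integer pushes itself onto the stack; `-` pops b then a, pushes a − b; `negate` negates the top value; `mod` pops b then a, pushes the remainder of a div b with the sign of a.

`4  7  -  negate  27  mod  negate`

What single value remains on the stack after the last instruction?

-3

4      → 4
7      → 4 7
-      → -3
negate → 3
27     → 3 27
mod    → 3
negate → -3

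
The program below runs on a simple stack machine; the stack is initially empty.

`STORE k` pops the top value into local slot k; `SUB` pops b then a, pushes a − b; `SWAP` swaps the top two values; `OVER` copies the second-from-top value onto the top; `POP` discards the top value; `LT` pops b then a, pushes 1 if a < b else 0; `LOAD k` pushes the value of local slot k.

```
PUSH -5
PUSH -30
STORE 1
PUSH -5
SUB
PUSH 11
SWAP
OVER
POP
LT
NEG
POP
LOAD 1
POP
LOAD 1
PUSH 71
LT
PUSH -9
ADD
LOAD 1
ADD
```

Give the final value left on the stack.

-38

PUSH -5  : -5
PUSH -30 : -5 -30
STORE 1  : -5
PUSH -5  : -5 -5
SUB      : 0
PUSH 11  : 0 11
SWAP     : 11 0
OVER     : 11 0 11
POP      : 11 0
LT       : 0
NEG      : 0
POP      : (empty)
LOAD 1   : -30
POP      : (empty)
LOAD 1   : -30
PUSH 71  : -30 71
LT       : 1
PUSH -9  : 1 -9
ADD      : -8
LOAD 1   : -8 -30
ADD      : -38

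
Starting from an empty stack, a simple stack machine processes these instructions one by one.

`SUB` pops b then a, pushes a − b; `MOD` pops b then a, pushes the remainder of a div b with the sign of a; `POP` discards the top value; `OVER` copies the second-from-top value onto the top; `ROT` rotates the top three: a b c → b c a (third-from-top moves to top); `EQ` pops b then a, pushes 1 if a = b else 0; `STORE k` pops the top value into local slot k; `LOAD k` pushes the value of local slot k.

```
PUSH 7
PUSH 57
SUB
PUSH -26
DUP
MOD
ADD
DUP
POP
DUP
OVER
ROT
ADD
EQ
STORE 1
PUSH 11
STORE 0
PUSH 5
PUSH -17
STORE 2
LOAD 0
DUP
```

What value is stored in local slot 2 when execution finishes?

-17

PUSH 7   -> [7]
PUSH 57  -> [7, 57]
SUB      -> [-50]
PUSH -26 -> [-50, -26]
DUP      -> [-50, -26, -26]
MOD      -> [-50, 0]
ADD      -> [-50]
DUP      -> [-50, -50]
POP      -> [-50]
DUP      -> [-50, -50]
OVER     -> [-50, -50, -50]
ROT      -> [-50, -50, -50]
ADD      -> [-50, -100]
EQ       -> [0]
STORE 1  -> []
PUSH 11  -> [11]
STORE 0  -> []
PUSH 5   -> [5]
PUSH -17 -> [5, -17]
STORE 2  -> [5]
LOAD 0   -> [5, 11]
DUP      -> [5, 11, 11]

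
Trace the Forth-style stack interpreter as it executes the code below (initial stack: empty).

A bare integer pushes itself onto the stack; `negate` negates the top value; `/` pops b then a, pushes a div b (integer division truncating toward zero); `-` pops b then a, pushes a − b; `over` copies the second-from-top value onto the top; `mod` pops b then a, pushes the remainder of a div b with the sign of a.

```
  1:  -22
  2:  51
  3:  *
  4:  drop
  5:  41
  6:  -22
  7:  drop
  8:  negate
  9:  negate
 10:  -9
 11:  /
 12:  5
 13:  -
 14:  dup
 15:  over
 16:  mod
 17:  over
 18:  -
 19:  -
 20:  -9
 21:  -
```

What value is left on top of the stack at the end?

-9

-22    : -22
51     : -22 51
*      : -1122
drop   : (empty)
41     : 41
-22    : 41 -22
drop   : 41
negate : -41
negate : 41
-9     : 41 -9
/      : -4
5      : -4 5
-      : -9
dup    : -9 -9
over   : -9 -9 -9
mod    : -9 0
over   : -9 0 -9
-      : -9 9
-      : -18
-9     : -18 -9
-      : -9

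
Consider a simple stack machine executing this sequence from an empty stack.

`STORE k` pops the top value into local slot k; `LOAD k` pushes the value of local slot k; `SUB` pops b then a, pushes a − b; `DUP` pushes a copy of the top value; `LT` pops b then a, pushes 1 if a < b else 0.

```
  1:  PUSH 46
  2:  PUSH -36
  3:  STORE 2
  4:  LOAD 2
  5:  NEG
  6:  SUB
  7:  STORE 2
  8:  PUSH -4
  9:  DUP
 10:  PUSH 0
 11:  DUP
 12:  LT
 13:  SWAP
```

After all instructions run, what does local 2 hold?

PUSH 46   46
PUSH -36  46 -36
STORE 2   46
LOAD 2    46 -36
NEG       46 36
SUB       10
STORE 2   (empty)
PUSH -4   -4
DUP       -4 -4
PUSH 0    -4 -4 0
DUP       -4 -4 0 0
LT        -4 -4 0
SWAP      -4 0 -4

10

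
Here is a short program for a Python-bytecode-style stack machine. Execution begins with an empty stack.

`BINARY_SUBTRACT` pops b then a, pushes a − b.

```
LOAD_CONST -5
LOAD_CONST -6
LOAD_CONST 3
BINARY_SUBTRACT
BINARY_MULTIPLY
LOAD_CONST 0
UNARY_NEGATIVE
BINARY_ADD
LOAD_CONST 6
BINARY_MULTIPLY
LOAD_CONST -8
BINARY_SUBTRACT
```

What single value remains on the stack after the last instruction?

LOAD_CONST -5    [-5]
LOAD_CONST -6    [-5, -6]
LOAD_CONST 3     [-5, -6, 3]
BINARY_SUBTRACT  [-5, -9]
BINARY_MULTIPLY  [45]
LOAD_CONST 0     [45, 0]
UNARY_NEGATIVE   [45, 0]
BINARY_ADD       [45]
LOAD_CONST 6     [45, 6]
BINARY_MULTIPLY  [270]
LOAD_CONST -8    [270, -8]
BINARY_SUBTRACT  [278]

278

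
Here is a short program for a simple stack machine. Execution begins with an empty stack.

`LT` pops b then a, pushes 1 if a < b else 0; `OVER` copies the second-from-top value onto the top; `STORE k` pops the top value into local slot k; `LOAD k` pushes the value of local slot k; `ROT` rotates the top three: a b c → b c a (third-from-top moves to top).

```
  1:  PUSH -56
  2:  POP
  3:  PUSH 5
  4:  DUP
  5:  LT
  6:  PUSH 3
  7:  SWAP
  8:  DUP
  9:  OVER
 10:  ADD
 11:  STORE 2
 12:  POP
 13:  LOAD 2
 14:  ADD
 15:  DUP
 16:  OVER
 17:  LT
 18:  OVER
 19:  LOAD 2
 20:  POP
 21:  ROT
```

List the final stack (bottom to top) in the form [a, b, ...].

PUSH -56 -> -56
POP      -> (empty)
PUSH 5   -> 5
DUP      -> 5 5
LT       -> 0
PUSH 3   -> 0 3
SWAP     -> 3 0
DUP      -> 3 0 0
OVER     -> 3 0 0 0
ADD      -> 3 0 0
STORE 2  -> 3 0
POP      -> 3
LOAD 2   -> 3 0
ADD      -> 3
DUP      -> 3 3
OVER     -> 3 3 3
LT       -> 3 0
OVER     -> 3 0 3
LOAD 2   -> 3 0 3 0
POP      -> 3 0 3
ROT      -> 0 3 3

[0, 3, 3]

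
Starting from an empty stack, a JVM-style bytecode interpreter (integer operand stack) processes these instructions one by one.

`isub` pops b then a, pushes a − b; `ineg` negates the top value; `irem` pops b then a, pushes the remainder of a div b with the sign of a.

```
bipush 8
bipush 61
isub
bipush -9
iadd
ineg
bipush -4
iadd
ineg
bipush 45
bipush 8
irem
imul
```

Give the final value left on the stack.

-290

bipush 8   [8]
bipush 61  [8, 61]
isub       [-53]
bipush -9  [-53, -9]
iadd       [-62]
ineg       [62]
bipush -4  [62, -4]
iadd       [58]
ineg       [-58]
bipush 45  [-58, 45]
bipush 8   [-58, 45, 8]
irem       [-58, 5]
imul       [-290]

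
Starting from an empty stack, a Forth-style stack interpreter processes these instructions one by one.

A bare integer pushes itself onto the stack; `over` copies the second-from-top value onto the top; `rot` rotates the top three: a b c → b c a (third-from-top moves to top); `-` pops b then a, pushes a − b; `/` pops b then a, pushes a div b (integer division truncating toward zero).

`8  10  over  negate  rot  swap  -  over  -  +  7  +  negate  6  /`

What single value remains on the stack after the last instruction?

-3

8      → [8]
10     → [8, 10]
over   → [8, 10, 8]
negate → [8, 10, -8]
rot    → [10, -8, 8]
swap   → [10, 8, -8]
-      → [10, 16]
over   → [10, 16, 10]
-      → [10, 6]
+      → [16]
7      → [16, 7]
+      → [23]
negate → [-23]
6      → [-23, 6]
/      → [-3]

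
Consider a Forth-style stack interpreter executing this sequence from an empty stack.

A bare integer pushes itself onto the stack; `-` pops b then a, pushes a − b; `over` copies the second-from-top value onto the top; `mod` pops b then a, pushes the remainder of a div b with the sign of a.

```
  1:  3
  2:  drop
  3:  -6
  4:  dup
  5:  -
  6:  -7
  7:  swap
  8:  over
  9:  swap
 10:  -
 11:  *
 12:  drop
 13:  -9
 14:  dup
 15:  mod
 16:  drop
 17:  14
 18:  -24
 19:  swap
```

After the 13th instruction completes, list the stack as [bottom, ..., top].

3    -> 3
drop -> (empty)
-6   -> -6
dup  -> -6 -6
-    -> 0
-7   -> 0 -7
swap -> -7 0
over -> -7 0 -7
swap -> -7 -7 0
-    -> -7 -7
*    -> 49
drop -> (empty)
-9   -> -9

[-9]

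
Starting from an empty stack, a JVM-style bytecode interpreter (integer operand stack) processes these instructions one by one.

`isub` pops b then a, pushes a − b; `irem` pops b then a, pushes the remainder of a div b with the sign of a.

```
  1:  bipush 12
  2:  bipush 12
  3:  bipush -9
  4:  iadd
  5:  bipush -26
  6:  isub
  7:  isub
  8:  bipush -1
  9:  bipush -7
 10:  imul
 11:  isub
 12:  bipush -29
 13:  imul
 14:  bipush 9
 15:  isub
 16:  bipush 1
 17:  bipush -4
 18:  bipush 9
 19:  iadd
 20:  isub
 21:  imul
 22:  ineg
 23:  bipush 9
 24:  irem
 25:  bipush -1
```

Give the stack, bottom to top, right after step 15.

[687]

bipush 12  : 12
bipush 12  : 12 12
bipush -9  : 12 12 -9
iadd       : 12 3
bipush -26 : 12 3 -26
isub       : 12 29
isub       : -17
bipush -1  : -17 -1
bipush -7  : -17 -1 -7
imul       : -17 7
isub       : -24
bipush -29 : -24 -29
imul       : 696
bipush 9   : 696 9
isub       : 687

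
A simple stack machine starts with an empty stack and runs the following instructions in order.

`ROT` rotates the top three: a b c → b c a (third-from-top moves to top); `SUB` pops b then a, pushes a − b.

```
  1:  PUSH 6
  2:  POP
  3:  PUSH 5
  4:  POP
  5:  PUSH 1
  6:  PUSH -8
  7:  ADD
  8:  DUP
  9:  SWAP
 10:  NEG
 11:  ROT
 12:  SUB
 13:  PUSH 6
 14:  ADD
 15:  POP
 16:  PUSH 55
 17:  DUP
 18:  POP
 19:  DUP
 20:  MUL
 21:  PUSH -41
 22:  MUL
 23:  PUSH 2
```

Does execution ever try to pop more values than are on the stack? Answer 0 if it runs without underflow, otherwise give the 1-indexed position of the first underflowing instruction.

11

PUSH 6   6
POP      (empty)
PUSH 5   5
POP      (empty)
PUSH 1   1
PUSH -8  1 -8
ADD      -7
DUP      -7 -7
SWAP     -7 -7
NEG      -7 7
ROT  — needs 3 operands, stack has 2 → underflow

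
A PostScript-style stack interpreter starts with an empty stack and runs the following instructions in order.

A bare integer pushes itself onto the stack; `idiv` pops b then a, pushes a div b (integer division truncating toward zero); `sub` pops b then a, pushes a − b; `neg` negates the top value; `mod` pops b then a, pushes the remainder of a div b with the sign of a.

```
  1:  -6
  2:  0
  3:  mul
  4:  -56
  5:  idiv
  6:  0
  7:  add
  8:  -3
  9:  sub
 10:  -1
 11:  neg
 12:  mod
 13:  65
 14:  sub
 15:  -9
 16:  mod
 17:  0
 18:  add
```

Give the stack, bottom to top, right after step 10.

-6    [-6]
0     [-6, 0]
mul   [0]
-56   [0, -56]
idiv  [0]
0     [0, 0]
add   [0]
-3    [0, -3]
sub   [3]
-1    [3, -1]

[3, -1]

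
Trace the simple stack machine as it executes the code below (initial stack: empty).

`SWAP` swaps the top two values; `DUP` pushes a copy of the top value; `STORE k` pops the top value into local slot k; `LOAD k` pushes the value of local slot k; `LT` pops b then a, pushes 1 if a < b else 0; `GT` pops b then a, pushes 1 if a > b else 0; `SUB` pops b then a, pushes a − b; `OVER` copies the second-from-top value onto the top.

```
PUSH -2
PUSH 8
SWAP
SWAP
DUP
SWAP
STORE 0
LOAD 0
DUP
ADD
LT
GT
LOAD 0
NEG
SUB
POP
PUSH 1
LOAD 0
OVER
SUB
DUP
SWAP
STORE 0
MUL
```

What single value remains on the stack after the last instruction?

PUSH -2 : [-2]
PUSH 8  : [-2, 8]
SWAP    : [8, -2]
SWAP    : [-2, 8]
DUP     : [-2, 8, 8]
SWAP    : [-2, 8, 8]
STORE 0 : [-2, 8]
LOAD 0  : [-2, 8, 8]
DUP     : [-2, 8, 8, 8]
ADD     : [-2, 8, 16]
LT      : [-2, 1]
GT      : [0]
LOAD 0  : [0, 8]
NEG     : [0, -8]
SUB     : [8]
POP     : []
PUSH 1  : [1]
LOAD 0  : [1, 8]
OVER    : [1, 8, 1]
SUB     : [1, 7]
DUP     : [1, 7, 7]
SWAP    : [1, 7, 7]
STORE 0 : [1, 7]
MUL     : [7]

7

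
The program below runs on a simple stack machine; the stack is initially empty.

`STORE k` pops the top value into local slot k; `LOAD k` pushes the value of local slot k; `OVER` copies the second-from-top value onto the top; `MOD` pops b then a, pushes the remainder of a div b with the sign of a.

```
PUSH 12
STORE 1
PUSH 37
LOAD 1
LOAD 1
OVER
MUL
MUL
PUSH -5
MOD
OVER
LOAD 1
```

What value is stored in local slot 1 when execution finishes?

PUSH 12 : [12]
STORE 1 : []
PUSH 37 : [37]
LOAD 1  : [37, 12]
LOAD 1  : [37, 12, 12]
OVER    : [37, 12, 12, 12]
MUL     : [37, 12, 144]
MUL     : [37, 1728]
PUSH -5 : [37, 1728, -5]
MOD     : [37, 3]
OVER    : [37, 3, 37]
LOAD 1  : [37, 3, 37, 12]

12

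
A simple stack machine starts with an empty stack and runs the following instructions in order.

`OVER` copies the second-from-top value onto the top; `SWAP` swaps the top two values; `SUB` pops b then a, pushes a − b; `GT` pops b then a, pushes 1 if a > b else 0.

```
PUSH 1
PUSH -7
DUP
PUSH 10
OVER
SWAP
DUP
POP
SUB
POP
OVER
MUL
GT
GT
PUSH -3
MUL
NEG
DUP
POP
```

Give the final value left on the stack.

PUSH 1   [1]
PUSH -7  [1, -7]
DUP      [1, -7, -7]
PUSH 10  [1, -7, -7, 10]
OVER     [1, -7, -7, 10, -7]
SWAP     [1, -7, -7, -7, 10]
DUP      [1, -7, -7, -7, 10, 10]
POP      [1, -7, -7, -7, 10]
SUB      [1, -7, -7, -17]
POP      [1, -7, -7]
OVER     [1, -7, -7, -7]
MUL      [1, -7, 49]
GT       [1, 0]
GT       [1]
PUSH -3  [1, -3]
MUL      [-3]
NEG      [3]
DUP      [3, 3]
POP      [3]

3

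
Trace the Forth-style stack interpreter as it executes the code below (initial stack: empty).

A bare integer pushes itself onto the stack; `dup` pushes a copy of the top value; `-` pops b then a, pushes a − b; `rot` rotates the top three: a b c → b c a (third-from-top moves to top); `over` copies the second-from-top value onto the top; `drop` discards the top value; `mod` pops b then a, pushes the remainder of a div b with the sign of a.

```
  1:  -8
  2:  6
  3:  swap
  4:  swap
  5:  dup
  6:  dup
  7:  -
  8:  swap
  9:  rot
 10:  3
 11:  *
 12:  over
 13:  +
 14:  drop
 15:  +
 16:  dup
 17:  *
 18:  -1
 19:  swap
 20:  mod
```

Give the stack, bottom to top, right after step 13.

-8   : -8
6    : -8 6
swap : 6 -8
swap : -8 6
dup  : -8 6 6
dup  : -8 6 6 6
-    : -8 6 0
swap : -8 0 6
rot  : 0 6 -8
3    : 0 6 -8 3
*    : 0 6 -24
over : 0 6 -24 6
+    : 0 6 -18

[0, 6, -18]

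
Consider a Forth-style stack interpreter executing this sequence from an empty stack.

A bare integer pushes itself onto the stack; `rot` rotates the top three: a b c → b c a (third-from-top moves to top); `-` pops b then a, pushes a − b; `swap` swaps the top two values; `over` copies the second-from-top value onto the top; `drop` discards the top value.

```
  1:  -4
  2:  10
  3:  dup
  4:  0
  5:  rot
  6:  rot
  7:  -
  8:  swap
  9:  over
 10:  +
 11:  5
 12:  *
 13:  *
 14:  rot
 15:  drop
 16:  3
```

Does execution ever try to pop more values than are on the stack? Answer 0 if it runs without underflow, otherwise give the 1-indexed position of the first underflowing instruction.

-4    -4
10    -4 10
dup   -4 10 10
0     -4 10 10 0
rot   -4 10 0 10
rot   -4 0 10 10
-     -4 0 0
swap  -4 0 0
over  -4 0 0 0
+     -4 0 0
5     -4 0 0 5
*     -4 0 0
*     -4 0
rot  — needs 3 operands, stack has 2 → underflow

14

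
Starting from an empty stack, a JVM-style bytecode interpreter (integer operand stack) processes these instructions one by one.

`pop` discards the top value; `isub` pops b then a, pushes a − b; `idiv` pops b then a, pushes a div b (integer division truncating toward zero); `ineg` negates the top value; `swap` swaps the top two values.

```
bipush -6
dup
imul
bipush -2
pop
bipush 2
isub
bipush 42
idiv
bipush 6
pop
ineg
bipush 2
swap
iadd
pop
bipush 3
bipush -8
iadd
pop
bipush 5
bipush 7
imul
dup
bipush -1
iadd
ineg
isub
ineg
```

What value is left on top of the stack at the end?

bipush -6 : -6
dup       : -6 -6
imul      : 36
bipush -2 : 36 -2
pop       : 36
bipush 2  : 36 2
isub      : 34
bipush 42 : 34 42
idiv      : 0
bipush 6  : 0 6
pop       : 0
ineg      : 0
bipush 2  : 0 2
swap      : 2 0
iadd      : 2
pop       : (empty)
bipush 3  : 3
bipush -8 : 3 -8
iadd      : -5
pop       : (empty)
bipush 5  : 5
bipush 7  : 5 7
imul      : 35
dup       : 35 35
bipush -1 : 35 35 -1
iadd      : 35 34
ineg      : 35 -34
isub      : 69
ineg      : -69

-69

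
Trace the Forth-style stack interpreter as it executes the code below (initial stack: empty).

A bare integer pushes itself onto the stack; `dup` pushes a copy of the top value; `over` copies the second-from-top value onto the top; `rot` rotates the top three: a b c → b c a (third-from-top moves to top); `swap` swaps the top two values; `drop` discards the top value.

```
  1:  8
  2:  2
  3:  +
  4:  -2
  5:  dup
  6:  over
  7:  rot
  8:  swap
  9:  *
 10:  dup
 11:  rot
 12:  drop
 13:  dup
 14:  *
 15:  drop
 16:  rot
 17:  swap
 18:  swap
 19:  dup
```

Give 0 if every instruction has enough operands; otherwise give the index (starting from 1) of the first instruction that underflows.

8    → [8]
2    → [8, 2]
+    → [10]
-2   → [10, -2]
dup  → [10, -2, -2]
over → [10, -2, -2, -2]
rot  → [10, -2, -2, -2]
swap → [10, -2, -2, -2]
*    → [10, -2, 4]
dup  → [10, -2, 4, 4]
rot  → [10, 4, 4, -2]
drop → [10, 4, 4]
dup  → [10, 4, 4, 4]
*    → [10, 4, 16]
drop → [10, 4]
rot  — needs 3 operands, stack has 2 → underflow

16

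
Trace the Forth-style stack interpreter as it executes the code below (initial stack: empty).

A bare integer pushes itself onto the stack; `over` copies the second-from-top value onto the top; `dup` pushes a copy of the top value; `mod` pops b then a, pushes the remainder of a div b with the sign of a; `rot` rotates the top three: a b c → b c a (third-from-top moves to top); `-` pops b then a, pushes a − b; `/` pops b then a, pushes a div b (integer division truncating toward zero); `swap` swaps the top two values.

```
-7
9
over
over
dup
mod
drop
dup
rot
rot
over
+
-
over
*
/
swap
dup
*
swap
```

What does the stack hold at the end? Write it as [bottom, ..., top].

[49, 0]

-7   : -7
9    : -7 9
over : -7 9 -7
over : -7 9 -7 9
dup  : -7 9 -7 9 9
mod  : -7 9 -7 0
drop : -7 9 -7
dup  : -7 9 -7 -7
rot  : -7 -7 -7 9
rot  : -7 -7 9 -7
over : -7 -7 9 -7 9
+    : -7 -7 9 2
-    : -7 -7 7
over : -7 -7 7 -7
*    : -7 -7 -49
/    : -7 0
swap : 0 -7
dup  : 0 -7 -7
*    : 0 49
swap : 49 0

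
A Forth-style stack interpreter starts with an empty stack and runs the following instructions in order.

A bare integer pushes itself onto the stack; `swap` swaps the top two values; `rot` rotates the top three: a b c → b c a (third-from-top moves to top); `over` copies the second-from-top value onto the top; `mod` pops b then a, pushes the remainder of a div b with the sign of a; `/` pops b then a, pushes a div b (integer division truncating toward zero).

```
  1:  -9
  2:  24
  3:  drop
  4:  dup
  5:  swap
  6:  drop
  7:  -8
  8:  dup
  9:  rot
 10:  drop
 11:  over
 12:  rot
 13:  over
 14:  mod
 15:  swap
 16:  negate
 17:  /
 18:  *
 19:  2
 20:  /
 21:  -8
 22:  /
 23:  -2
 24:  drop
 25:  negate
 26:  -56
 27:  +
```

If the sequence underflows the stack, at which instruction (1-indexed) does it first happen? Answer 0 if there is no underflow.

0

-9     -> -9
24     -> -9 24
drop   -> -9
dup    -> -9 -9
swap   -> -9 -9
drop   -> -9
-8     -> -9 -8
dup    -> -9 -8 -8
rot    -> -8 -8 -9
drop   -> -8 -8
over   -> -8 -8 -8
rot    -> -8 -8 -8
over   -> -8 -8 -8 -8
mod    -> -8 -8 0
swap   -> -8 0 -8
negate -> -8 0 8
/      -> -8 0
*      -> 0
2      -> 0 2
/      -> 0
-8     -> 0 -8
/      -> 0
-2     -> 0 -2
drop   -> 0
negate -> 0
-56    -> 0 -56
+      -> -56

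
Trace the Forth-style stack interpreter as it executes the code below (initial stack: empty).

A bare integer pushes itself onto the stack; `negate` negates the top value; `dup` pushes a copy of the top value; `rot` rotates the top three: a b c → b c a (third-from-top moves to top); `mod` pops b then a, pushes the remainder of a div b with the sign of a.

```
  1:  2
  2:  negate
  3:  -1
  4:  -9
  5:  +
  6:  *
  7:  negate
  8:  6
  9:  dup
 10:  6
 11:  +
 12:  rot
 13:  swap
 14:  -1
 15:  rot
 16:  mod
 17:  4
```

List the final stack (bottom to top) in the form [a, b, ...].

[6, 12, -1, 4]

2      → [2]
negate → [-2]
-1     → [-2, -1]
-9     → [-2, -1, -9]
+      → [-2, -10]
*      → [20]
negate → [-20]
6      → [-20, 6]
dup    → [-20, 6, 6]
6      → [-20, 6, 6, 6]
+      → [-20, 6, 12]
rot    → [6, 12, -20]
swap   → [6, -20, 12]
-1     → [6, -20, 12, -1]
rot    → [6, 12, -1, -20]
mod    → [6, 12, -1]
4      → [6, 12, -1, 4]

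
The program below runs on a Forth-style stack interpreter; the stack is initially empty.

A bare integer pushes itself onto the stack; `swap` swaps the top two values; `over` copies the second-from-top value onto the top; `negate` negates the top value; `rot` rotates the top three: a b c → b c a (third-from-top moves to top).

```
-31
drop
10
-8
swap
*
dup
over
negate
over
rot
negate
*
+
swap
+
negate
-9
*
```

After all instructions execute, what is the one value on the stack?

-31    -> -31
drop   -> (empty)
10     -> 10
-8     -> 10 -8
swap   -> -8 10
*      -> -80
dup    -> -80 -80
over   -> -80 -80 -80
negate -> -80 -80 80
over   -> -80 -80 80 -80
rot    -> -80 80 -80 -80
negate -> -80 80 -80 80
*      -> -80 80 -6400
+      -> -80 -6320
swap   -> -6320 -80
+      -> -6400
negate -> 6400
-9     -> 6400 -9
*      -> -57600

-57600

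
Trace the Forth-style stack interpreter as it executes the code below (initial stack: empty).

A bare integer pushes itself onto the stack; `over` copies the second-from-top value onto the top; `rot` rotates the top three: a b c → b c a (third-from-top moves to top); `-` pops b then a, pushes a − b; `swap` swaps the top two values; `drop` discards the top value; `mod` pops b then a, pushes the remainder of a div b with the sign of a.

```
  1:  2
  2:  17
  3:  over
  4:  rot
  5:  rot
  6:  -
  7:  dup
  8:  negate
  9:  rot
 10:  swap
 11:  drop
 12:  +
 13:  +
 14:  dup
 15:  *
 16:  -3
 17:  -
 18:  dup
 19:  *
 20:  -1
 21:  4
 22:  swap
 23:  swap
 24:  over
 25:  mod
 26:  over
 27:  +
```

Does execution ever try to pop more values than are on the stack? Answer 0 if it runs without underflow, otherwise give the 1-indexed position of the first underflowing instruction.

2      -> 2
17     -> 2 17
over   -> 2 17 2
rot    -> 17 2 2
rot    -> 2 2 17
-      -> 2 -15
dup    -> 2 -15 -15
negate -> 2 -15 15
rot    -> -15 15 2
swap   -> -15 2 15
drop   -> -15 2
+      -> -13
+  — needs 2 operands, stack has 1 → underflow

13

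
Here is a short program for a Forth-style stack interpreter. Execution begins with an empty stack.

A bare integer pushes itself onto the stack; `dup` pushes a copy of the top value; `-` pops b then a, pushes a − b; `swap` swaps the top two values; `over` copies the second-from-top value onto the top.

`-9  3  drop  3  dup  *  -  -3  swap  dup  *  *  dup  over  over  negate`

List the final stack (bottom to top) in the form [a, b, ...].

[-972, -972, -972, 972]

-9     : [-9]
3      : [-9, 3]
drop   : [-9]
3      : [-9, 3]
dup    : [-9, 3, 3]
*      : [-9, 9]
-      : [-18]
-3     : [-18, -3]
swap   : [-3, -18]
dup    : [-3, -18, -18]
*      : [-3, 324]
*      : [-972]
dup    : [-972, -972]
over   : [-972, -972, -972]
over   : [-972, -972, -972, -972]
negate : [-972, -972, -972, 972]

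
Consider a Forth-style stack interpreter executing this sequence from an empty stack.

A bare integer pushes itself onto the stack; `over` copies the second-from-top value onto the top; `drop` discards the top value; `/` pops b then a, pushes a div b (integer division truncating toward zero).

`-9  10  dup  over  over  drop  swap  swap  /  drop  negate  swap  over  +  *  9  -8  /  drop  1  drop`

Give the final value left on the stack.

190

-9     : [-9]
10     : [-9, 10]
dup    : [-9, 10, 10]
over   : [-9, 10, 10, 10]
over   : [-9, 10, 10, 10, 10]
drop   : [-9, 10, 10, 10]
swap   : [-9, 10, 10, 10]
swap   : [-9, 10, 10, 10]
/      : [-9, 10, 1]
drop   : [-9, 10]
negate : [-9, -10]
swap   : [-10, -9]
over   : [-10, -9, -10]
+      : [-10, -19]
*      : [190]
9      : [190, 9]
-8     : [190, 9, -8]
/      : [190, -1]
drop   : [190]
1      : [190, 1]
drop   : [190]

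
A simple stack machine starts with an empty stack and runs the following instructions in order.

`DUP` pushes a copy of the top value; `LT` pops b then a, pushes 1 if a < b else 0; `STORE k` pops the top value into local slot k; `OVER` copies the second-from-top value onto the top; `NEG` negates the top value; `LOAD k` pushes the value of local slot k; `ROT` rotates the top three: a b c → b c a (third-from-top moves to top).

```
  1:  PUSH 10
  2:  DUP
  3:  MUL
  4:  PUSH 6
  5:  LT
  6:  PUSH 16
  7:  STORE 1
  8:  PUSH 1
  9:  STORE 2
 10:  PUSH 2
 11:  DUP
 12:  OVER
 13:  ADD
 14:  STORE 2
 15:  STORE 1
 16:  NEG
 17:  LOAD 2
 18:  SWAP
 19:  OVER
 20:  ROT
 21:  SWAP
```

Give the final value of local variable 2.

PUSH 10 : 10
DUP     : 10 10
MUL     : 100
PUSH 6  : 100 6
LT      : 0
PUSH 16 : 0 16
STORE 1 : 0
PUSH 1  : 0 1
STORE 2 : 0
PUSH 2  : 0 2
DUP     : 0 2 2
OVER    : 0 2 2 2
ADD     : 0 2 4
STORE 2 : 0 2
STORE 1 : 0
NEG     : 0
LOAD 2  : 0 4
SWAP    : 4 0
OVER    : 4 0 4
ROT     : 0 4 4
SWAP    : 0 4 4

4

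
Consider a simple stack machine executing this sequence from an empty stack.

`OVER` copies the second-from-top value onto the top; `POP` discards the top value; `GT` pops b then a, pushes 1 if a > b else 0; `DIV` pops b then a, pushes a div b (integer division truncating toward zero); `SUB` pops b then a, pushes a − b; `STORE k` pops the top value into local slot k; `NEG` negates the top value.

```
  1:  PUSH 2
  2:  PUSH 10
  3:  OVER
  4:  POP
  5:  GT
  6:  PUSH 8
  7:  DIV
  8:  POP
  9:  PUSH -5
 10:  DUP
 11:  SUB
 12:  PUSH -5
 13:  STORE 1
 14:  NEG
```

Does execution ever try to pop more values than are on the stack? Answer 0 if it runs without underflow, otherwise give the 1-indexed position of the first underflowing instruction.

PUSH 2   [2]
PUSH 10  [2, 10]
OVER     [2, 10, 2]
POP      [2, 10]
GT       [0]
PUSH 8   [0, 8]
DIV      [0]
POP      []
PUSH -5  [-5]
DUP      [-5, -5]
SUB      [0]
PUSH -5  [0, -5]
STORE 1  [0]
NEG      [0]

0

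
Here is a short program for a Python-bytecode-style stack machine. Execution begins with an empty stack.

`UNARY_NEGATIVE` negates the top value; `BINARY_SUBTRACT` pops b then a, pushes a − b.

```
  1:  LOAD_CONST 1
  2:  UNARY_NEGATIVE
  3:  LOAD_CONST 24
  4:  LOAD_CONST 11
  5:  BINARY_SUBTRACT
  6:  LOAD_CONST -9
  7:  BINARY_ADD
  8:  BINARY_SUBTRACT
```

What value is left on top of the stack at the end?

LOAD_CONST 1    → 1
UNARY_NEGATIVE  → -1
LOAD_CONST 24   → -1 24
LOAD_CONST 11   → -1 24 11
BINARY_SUBTRACT → -1 13
LOAD_CONST -9   → -1 13 -9
BINARY_ADD      → -1 4
BINARY_SUBTRACT → -5

-5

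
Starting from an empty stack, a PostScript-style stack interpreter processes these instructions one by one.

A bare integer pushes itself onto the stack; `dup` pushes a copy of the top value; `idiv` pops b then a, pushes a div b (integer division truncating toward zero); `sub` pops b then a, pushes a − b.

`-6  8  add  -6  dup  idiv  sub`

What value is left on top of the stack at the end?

1

-6   : [-6]
8    : [-6, 8]
add  : [2]
-6   : [2, -6]
dup  : [2, -6, -6]
idiv : [2, 1]
sub  : [1]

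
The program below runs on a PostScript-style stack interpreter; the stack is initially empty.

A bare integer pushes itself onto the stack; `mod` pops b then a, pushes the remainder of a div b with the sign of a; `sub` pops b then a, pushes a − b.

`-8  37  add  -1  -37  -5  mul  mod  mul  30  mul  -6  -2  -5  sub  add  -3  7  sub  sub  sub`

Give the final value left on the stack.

-8   [-8]
37   [-8, 37]
add  [29]
-1   [29, -1]
-37  [29, -1, -37]
-5   [29, -1, -37, -5]
mul  [29, -1, 185]
mod  [29, -1]
mul  [-29]
30   [-29, 30]
mul  [-870]
-6   [-870, -6]
-2   [-870, -6, -2]
-5   [-870, -6, -2, -5]
sub  [-870, -6, 3]
add  [-870, -3]
-3   [-870, -3, -3]
7    [-870, -3, -3, 7]
sub  [-870, -3, -10]
sub  [-870, 7]
sub  [-877]

-877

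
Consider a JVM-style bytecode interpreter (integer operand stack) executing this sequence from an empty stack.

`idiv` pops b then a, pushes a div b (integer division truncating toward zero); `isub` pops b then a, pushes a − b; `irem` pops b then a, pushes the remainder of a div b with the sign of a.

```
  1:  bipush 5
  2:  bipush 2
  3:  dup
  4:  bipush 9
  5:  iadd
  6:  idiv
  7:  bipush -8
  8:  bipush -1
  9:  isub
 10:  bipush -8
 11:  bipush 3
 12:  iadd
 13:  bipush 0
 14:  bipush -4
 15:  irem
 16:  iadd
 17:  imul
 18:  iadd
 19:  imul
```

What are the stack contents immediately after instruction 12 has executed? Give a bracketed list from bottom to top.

bipush 5   [5]
bipush 2   [5, 2]
dup        [5, 2, 2]
bipush 9   [5, 2, 2, 9]
iadd       [5, 2, 11]
idiv       [5, 0]
bipush -8  [5, 0, -8]
bipush -1  [5, 0, -8, -1]
isub       [5, 0, -7]
bipush -8  [5, 0, -7, -8]
bipush 3   [5, 0, -7, -8, 3]
iadd       [5, 0, -7, -5]

[5, 0, -7, -5]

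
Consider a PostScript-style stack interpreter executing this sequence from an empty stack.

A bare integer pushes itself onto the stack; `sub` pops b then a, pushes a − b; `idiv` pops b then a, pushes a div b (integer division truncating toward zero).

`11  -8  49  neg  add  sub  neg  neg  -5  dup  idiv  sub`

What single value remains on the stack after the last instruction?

11   : [11]
-8   : [11, -8]
49   : [11, -8, 49]
neg  : [11, -8, -49]
add  : [11, -57]
sub  : [68]
neg  : [-68]
neg  : [68]
-5   : [68, -5]
dup  : [68, -5, -5]
idiv : [68, 1]
sub  : [67]

67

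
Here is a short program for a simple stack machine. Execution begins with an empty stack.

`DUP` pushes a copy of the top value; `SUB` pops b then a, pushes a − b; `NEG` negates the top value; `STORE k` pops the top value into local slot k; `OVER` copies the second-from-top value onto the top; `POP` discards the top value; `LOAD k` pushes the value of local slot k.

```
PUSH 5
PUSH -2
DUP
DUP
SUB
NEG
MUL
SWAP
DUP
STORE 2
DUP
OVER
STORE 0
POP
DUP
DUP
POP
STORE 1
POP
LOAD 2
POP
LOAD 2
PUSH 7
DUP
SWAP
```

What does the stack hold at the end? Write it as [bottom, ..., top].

PUSH 5  : [5]
PUSH -2 : [5, -2]
DUP     : [5, -2, -2]
DUP     : [5, -2, -2, -2]
SUB     : [5, -2, 0]
NEG     : [5, -2, 0]
MUL     : [5, 0]
SWAP    : [0, 5]
DUP     : [0, 5, 5]
STORE 2 : [0, 5]
DUP     : [0, 5, 5]
OVER    : [0, 5, 5, 5]
STORE 0 : [0, 5, 5]
POP     : [0, 5]
DUP     : [0, 5, 5]
DUP     : [0, 5, 5, 5]
POP     : [0, 5, 5]
STORE 1 : [0, 5]
POP     : [0]
LOAD 2  : [0, 5]
POP     : [0]
LOAD 2  : [0, 5]
PUSH 7  : [0, 5, 7]
DUP     : [0, 5, 7, 7]
SWAP    : [0, 5, 7, 7]

[0, 5, 7, 7]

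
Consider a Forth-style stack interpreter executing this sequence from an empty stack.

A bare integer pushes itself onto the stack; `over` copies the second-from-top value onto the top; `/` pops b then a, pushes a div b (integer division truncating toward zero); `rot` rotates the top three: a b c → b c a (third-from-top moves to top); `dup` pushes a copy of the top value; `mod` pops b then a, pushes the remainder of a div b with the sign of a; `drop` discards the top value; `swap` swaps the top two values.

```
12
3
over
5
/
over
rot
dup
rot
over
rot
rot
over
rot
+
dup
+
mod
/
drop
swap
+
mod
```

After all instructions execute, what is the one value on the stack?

2

12    12
3     12 3
over  12 3 12
5     12 3 12 5
/     12 3 2
over  12 3 2 3
rot   12 2 3 3
dup   12 2 3 3 3
rot   12 2 3 3 3
over  12 2 3 3 3 3
rot   12 2 3 3 3 3
rot   12 2 3 3 3 3
over  12 2 3 3 3 3 3
rot   12 2 3 3 3 3 3
+     12 2 3 3 3 6
dup   12 2 3 3 3 6 6
+     12 2 3 3 3 12
mod   12 2 3 3 3
/     12 2 3 1
drop  12 2 3
swap  12 3 2
+     12 5
mod   2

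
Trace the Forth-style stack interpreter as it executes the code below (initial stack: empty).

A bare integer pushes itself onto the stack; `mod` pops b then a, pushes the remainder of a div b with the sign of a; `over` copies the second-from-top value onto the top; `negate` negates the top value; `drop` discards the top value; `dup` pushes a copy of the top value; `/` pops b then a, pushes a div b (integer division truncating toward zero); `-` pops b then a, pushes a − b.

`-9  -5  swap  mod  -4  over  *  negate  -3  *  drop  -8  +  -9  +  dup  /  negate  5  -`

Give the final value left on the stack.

-9     -> -9
-5     -> -9 -5
swap   -> -5 -9
mod    -> -5
-4     -> -5 -4
over   -> -5 -4 -5
*      -> -5 20
negate -> -5 -20
-3     -> -5 -20 -3
*      -> -5 60
drop   -> -5
-8     -> -5 -8
+      -> -13
-9     -> -13 -9
+      -> -22
dup    -> -22 -22
/      -> 1
negate -> -1
5      -> -1 5
-      -> -6

-6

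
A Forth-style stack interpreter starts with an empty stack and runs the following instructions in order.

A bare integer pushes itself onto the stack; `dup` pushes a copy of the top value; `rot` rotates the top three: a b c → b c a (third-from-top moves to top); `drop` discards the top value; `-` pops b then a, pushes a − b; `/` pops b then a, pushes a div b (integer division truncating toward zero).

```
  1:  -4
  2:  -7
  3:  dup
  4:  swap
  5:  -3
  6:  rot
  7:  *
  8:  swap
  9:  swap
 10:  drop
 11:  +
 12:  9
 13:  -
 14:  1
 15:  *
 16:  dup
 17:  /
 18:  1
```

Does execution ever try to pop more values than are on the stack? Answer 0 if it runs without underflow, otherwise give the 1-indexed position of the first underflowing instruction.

-4    -4
-7    -4 -7
dup   -4 -7 -7
swap  -4 -7 -7
-3    -4 -7 -7 -3
rot   -4 -7 -3 -7
*     -4 -7 21
swap  -4 21 -7
swap  -4 -7 21
drop  -4 -7
+     -11
9     -11 9
-     -20
1     -20 1
*     -20
dup   -20 -20
/     1
1     1 1

0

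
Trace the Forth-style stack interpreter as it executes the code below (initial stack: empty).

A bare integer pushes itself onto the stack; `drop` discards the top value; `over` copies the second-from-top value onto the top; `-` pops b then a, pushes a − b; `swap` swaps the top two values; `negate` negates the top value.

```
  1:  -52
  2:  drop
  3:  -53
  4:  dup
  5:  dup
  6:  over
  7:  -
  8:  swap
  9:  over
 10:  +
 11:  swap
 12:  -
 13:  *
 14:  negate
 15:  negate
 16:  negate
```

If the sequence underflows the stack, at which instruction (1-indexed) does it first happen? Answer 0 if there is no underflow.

0

-52     -52
drop    (empty)
-53     -53
dup     -53 -53
dup     -53 -53 -53
over    -53 -53 -53 -53
-       -53 -53 0
swap    -53 0 -53
over    -53 0 -53 0
+       -53 0 -53
swap    -53 -53 0
-       -53 -53
*       2809
negate  -2809
negate  2809
negate  -2809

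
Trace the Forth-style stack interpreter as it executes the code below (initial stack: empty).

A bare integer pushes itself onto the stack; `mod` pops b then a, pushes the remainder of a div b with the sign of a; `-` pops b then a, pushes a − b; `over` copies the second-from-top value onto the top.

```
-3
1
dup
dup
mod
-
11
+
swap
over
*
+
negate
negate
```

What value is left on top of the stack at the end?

-3     : [-3]
1      : [-3, 1]
dup    : [-3, 1, 1]
dup    : [-3, 1, 1, 1]
mod    : [-3, 1, 0]
-      : [-3, 1]
11     : [-3, 1, 11]
+      : [-3, 12]
swap   : [12, -3]
over   : [12, -3, 12]
*      : [12, -36]
+      : [-24]
negate : [24]
negate : [-24]

-24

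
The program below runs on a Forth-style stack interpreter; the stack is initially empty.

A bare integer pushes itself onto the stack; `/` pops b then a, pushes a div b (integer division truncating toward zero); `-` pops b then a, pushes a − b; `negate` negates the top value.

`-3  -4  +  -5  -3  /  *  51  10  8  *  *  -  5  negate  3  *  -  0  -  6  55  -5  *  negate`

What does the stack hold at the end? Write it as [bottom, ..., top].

[-4072, 6, 275]

-3     : -3
-4     : -3 -4
+      : -7
-5     : -7 -5
-3     : -7 -5 -3
/      : -7 1
*      : -7
51     : -7 51
10     : -7 51 10
8      : -7 51 10 8
*      : -7 51 80
*      : -7 4080
-      : -4087
5      : -4087 5
negate : -4087 -5
3      : -4087 -5 3
*      : -4087 -15
-      : -4072
0      : -4072 0
-      : -4072
6      : -4072 6
55     : -4072 6 55
-5     : -4072 6 55 -5
*      : -4072 6 -275
negate : -4072 6 275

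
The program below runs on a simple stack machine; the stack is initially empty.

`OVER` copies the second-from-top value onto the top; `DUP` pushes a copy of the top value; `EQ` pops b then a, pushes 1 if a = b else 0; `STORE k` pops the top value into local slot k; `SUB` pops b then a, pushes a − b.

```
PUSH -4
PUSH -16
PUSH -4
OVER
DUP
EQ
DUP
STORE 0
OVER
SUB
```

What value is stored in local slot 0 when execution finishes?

1

PUSH -4   -4
PUSH -16  -4 -16
PUSH -4   -4 -16 -4
OVER      -4 -16 -4 -16
DUP       -4 -16 -4 -16 -16
EQ        -4 -16 -4 1
DUP       -4 -16 -4 1 1
STORE 0   -4 -16 -4 1
OVER      -4 -16 -4 1 -4
SUB       -4 -16 -4 5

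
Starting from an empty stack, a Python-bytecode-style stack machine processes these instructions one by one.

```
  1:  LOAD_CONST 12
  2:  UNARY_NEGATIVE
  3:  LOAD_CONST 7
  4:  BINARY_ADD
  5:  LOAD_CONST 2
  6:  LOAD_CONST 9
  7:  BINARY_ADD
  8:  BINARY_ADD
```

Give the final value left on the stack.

LOAD_CONST 12  -> 12
UNARY_NEGATIVE -> -12
LOAD_CONST 7   -> -12 7
BINARY_ADD     -> -5
LOAD_CONST 2   -> -5 2
LOAD_CONST 9   -> -5 2 9
BINARY_ADD     -> -5 11
BINARY_ADD     -> 6

6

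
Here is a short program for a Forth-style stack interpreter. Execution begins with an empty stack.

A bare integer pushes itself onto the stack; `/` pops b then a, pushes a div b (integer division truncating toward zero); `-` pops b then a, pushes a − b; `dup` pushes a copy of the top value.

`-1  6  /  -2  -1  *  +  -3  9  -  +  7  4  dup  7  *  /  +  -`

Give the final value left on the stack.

-1  : [-1]
6   : [-1, 6]
/   : [0]
-2  : [0, -2]
-1  : [0, -2, -1]
*   : [0, 2]
+   : [2]
-3  : [2, -3]
9   : [2, -3, 9]
-   : [2, -12]
+   : [-10]
7   : [-10, 7]
4   : [-10, 7, 4]
dup : [-10, 7, 4, 4]
7   : [-10, 7, 4, 4, 7]
*   : [-10, 7, 4, 28]
/   : [-10, 7, 0]
+   : [-10, 7]
-   : [-17]

-17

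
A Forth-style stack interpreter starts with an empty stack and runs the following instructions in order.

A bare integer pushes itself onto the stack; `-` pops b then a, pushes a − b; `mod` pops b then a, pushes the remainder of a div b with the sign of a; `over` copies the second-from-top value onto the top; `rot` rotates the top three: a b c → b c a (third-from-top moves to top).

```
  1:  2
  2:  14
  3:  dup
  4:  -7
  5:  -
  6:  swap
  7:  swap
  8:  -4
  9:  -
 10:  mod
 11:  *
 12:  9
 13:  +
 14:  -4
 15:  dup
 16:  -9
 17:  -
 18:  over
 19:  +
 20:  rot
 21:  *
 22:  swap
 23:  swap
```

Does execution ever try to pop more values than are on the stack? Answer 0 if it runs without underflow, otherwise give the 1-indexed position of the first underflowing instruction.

2     [2]
14    [2, 14]
dup   [2, 14, 14]
-7    [2, 14, 14, -7]
-     [2, 14, 21]
swap  [2, 21, 14]
swap  [2, 14, 21]
-4    [2, 14, 21, -4]
-     [2, 14, 25]
mod   [2, 14]
*     [28]
9     [28, 9]
+     [37]
-4    [37, -4]
dup   [37, -4, -4]
-9    [37, -4, -4, -9]
-     [37, -4, 5]
over  [37, -4, 5, -4]
+     [37, -4, 1]
rot   [-4, 1, 37]
*     [-4, 37]
swap  [37, -4]
swap  [-4, 37]

0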